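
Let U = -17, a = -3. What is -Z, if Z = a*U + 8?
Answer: -59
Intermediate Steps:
Z = 59 (Z = -3*(-17) + 8 = 51 + 8 = 59)
-Z = -1*59 = -59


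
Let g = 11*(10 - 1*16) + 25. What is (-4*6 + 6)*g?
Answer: 738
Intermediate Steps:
g = -41 (g = 11*(10 - 16) + 25 = 11*(-6) + 25 = -66 + 25 = -41)
(-4*6 + 6)*g = (-4*6 + 6)*(-41) = (-24 + 6)*(-41) = -18*(-41) = 738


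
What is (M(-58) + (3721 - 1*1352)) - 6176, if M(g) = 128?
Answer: -3679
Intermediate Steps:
(M(-58) + (3721 - 1*1352)) - 6176 = (128 + (3721 - 1*1352)) - 6176 = (128 + (3721 - 1352)) - 6176 = (128 + 2369) - 6176 = 2497 - 6176 = -3679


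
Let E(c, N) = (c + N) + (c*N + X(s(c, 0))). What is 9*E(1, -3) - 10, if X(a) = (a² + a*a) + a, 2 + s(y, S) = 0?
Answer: -1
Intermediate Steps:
s(y, S) = -2 (s(y, S) = -2 + 0 = -2)
X(a) = a + 2*a² (X(a) = (a² + a²) + a = 2*a² + a = a + 2*a²)
E(c, N) = 6 + N + c + N*c (E(c, N) = (c + N) + (c*N - 2*(1 + 2*(-2))) = (N + c) + (N*c - 2*(1 - 4)) = (N + c) + (N*c - 2*(-3)) = (N + c) + (N*c + 6) = (N + c) + (6 + N*c) = 6 + N + c + N*c)
9*E(1, -3) - 10 = 9*(6 - 3 + 1 - 3*1) - 10 = 9*(6 - 3 + 1 - 3) - 10 = 9*1 - 10 = 9 - 10 = -1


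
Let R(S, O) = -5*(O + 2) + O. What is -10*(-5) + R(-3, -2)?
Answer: 48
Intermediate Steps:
R(S, O) = -10 - 4*O (R(S, O) = -5*(2 + O) + O = (-10 - 5*O) + O = -10 - 4*O)
-10*(-5) + R(-3, -2) = -10*(-5) + (-10 - 4*(-2)) = 50 + (-10 + 8) = 50 - 2 = 48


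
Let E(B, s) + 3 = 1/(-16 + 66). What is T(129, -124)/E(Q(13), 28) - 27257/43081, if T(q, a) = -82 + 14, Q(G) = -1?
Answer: 142414107/6419069 ≈ 22.186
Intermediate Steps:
T(q, a) = -68
E(B, s) = -149/50 (E(B, s) = -3 + 1/(-16 + 66) = -3 + 1/50 = -149/50)
T(129, -124)/E(Q(13), 28) - 27257/43081 = -68/(-149/50) - 27257/43081 = -68*(-50/149) - 27257*1/43081 = 3400/149 - 27257/43081 = 142414107/6419069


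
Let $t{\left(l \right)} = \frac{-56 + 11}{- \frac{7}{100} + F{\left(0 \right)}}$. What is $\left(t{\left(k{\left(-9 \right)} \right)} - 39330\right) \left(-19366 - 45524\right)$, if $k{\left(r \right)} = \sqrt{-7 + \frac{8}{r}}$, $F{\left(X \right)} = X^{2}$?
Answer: $2510408700$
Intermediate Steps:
$t{\left(l \right)} = \frac{4500}{7}$ ($t{\left(l \right)} = \frac{-56 + 11}{- \frac{7}{100} + 0^{2}} = - \frac{45}{\left(-7\right) \frac{1}{100} + 0} = - \frac{45}{- \frac{7}{100} + 0} = - \frac{45}{- \frac{7}{100}} = \left(-45\right) \left(- \frac{100}{7}\right) = \frac{4500}{7}$)
$\left(t{\left(k{\left(-9 \right)} \right)} - 39330\right) \left(-19366 - 45524\right) = \left(\frac{4500}{7} - 39330\right) \left(-19366 - 45524\right) = \left(- \frac{270810}{7}\right) \left(-64890\right) = 2510408700$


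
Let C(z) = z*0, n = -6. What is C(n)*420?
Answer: 0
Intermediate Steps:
C(z) = 0
C(n)*420 = 0*420 = 0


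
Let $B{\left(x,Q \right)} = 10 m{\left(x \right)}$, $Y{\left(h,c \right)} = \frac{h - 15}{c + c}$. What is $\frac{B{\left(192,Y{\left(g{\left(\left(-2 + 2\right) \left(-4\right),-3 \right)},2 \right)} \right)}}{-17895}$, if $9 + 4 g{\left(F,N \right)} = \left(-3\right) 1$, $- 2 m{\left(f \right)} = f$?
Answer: $\frac{64}{1193} \approx 0.053646$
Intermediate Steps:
$m{\left(f \right)} = - \frac{f}{2}$
$g{\left(F,N \right)} = -3$ ($g{\left(F,N \right)} = - \frac{9}{4} + \frac{\left(-3\right) 1}{4} = - \frac{9}{4} + \frac{1}{4} \left(-3\right) = - \frac{9}{4} - \frac{3}{4} = -3$)
$Y{\left(h,c \right)} = \frac{-15 + h}{2 c}$
$B{\left(x,Q \right)} = - 5 x$ ($B{\left(x,Q \right)} = 10 \left(- \frac{x}{2}\right) = - 5 x$)
$\frac{B{\left(192,Y{\left(g{\left(\left(-2 + 2\right) \left(-4\right),-3 \right)},2 \right)} \right)}}{-17895} = \frac{\left(-5\right) 192}{-17895} = \left(-960\right) \left(- \frac{1}{17895}\right) = \frac{64}{1193}$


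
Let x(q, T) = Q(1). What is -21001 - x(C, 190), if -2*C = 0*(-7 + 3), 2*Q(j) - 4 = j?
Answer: -42007/2 ≈ -21004.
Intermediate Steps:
Q(j) = 2 + j/2
C = 0 (C = -0*(-7 + 3) = -0*(-4) = -1/2*0 = 0)
x(q, T) = 5/2 (x(q, T) = 2 + (1/2)*1 = 2 + 1/2 = 5/2)
-21001 - x(C, 190) = -21001 - 1*5/2 = -21001 - 5/2 = -42007/2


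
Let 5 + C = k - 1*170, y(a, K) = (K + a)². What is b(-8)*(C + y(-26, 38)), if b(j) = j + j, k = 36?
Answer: -80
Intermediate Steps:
C = -139 (C = -5 + (36 - 1*170) = -5 + (36 - 170) = -5 - 134 = -139)
b(j) = 2*j
b(-8)*(C + y(-26, 38)) = (2*(-8))*(-139 + (38 - 26)²) = -16*(-139 + 12²) = -16*(-139 + 144) = -16*5 = -80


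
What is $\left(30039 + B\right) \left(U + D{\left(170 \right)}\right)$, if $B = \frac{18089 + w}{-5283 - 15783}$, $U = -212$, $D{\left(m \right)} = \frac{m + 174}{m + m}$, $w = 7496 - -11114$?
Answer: $- \frac{378266842275}{59687} \approx -6.3375 \cdot 10^{6}$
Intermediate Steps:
$w = 18610$ ($w = 7496 + 11114 = 18610$)
$D{\left(m \right)} = \frac{174 + m}{2 m}$
$B = - \frac{12233}{7022}$ ($B = \frac{18089 + 18610}{-5283 - 15783} = \frac{36699}{-21066} = 36699 \left(- \frac{1}{21066}\right) = - \frac{12233}{7022} \approx -1.7421$)
$\left(30039 + B\right) \left(U + D{\left(170 \right)}\right) = \left(30039 - \frac{12233}{7022}\right) \left(-212 + \frac{174 + 170}{2 \cdot 170}\right) = \frac{210921625 \left(-212 + \frac{1}{2} \cdot \frac{1}{170} \cdot 344\right)}{7022} = \frac{210921625 \left(-212 + \frac{86}{85}\right)}{7022} = \frac{210921625}{7022} \left(- \frac{17934}{85}\right) = - \frac{378266842275}{59687}$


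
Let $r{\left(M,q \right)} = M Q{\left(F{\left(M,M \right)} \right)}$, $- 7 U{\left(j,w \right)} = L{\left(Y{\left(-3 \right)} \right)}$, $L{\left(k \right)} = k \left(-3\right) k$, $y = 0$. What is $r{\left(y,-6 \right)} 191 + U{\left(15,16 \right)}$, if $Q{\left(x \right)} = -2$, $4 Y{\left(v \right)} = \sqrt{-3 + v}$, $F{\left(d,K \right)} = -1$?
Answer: $- \frac{9}{56} \approx -0.16071$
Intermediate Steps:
$Y{\left(v \right)} = \frac{\sqrt{-3 + v}}{4}$
$L{\left(k \right)} = - 3 k^{2}$ ($L{\left(k \right)} = - 3 k k = - 3 k^{2}$)
$U{\left(j,w \right)} = - \frac{9}{56}$ ($U{\left(j,w \right)} = - \frac{\left(-3\right) \left(\frac{\sqrt{-3 - 3}}{4}\right)^{2}}{7} = - \frac{\left(-3\right) \left(\frac{\sqrt{-6}}{4}\right)^{2}}{7} = - \frac{\left(-3\right) \left(\frac{i \sqrt{6}}{4}\right)^{2}}{7} = - \frac{\left(-3\right) \left(- \frac{3}{8}\right)}{7} = \left(- \frac{1}{7}\right) \frac{9}{8} = - \frac{9}{56}$)
$r{\left(M,q \right)} = - 2 M$ ($r{\left(M,q \right)} = M \left(-2\right) = - 2 M$)
$r{\left(y,-6 \right)} 191 + U{\left(15,16 \right)} = \left(-2\right) 0 \cdot 191 - \frac{9}{56} = 0 \cdot 191 - \frac{9}{56} = 0 - \frac{9}{56} = - \frac{9}{56}$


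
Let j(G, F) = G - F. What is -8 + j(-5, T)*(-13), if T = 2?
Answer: 83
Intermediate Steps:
-8 + j(-5, T)*(-13) = -8 + (-5 - 1*2)*(-13) = -8 + (-5 - 2)*(-13) = -8 - 7*(-13) = -8 + 91 = 83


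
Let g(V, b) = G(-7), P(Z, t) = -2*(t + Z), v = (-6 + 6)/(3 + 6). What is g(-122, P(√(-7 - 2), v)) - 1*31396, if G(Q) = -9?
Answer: -31405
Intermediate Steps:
v = 0 (v = 0/9 = 0*(⅑) = 0)
P(Z, t) = -2*Z - 2*t (P(Z, t) = -2*(Z + t) = -2*Z - 2*t)
g(V, b) = -9
g(-122, P(√(-7 - 2), v)) - 1*31396 = -9 - 1*31396 = -9 - 31396 = -31405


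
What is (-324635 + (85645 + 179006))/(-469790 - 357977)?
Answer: 59984/827767 ≈ 0.072465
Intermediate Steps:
(-324635 + (85645 + 179006))/(-469790 - 357977) = (-324635 + 264651)/(-827767) = -59984*(-1/827767) = 59984/827767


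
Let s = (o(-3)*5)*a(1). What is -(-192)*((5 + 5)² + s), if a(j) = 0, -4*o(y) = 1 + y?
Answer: 19200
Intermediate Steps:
o(y) = -¼ - y/4 (o(y) = -(1 + y)/4 = -¼ - y/4)
s = 0 (s = ((-¼ - ¼*(-3))*5)*0 = ((-¼ + ¾)*5)*0 = ((½)*5)*0 = (5/2)*0 = 0)
-(-192)*((5 + 5)² + s) = -(-192)*((5 + 5)² + 0) = -(-192)*(10² + 0) = -(-192)*(100 + 0) = -(-192)*100 = -48*(-400) = 19200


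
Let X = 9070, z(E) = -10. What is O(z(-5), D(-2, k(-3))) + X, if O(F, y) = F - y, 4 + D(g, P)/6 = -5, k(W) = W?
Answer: 9114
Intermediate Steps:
D(g, P) = -54 (D(g, P) = -24 + 6*(-5) = -24 - 30 = -54)
O(z(-5), D(-2, k(-3))) + X = (-10 - 1*(-54)) + 9070 = (-10 + 54) + 9070 = 44 + 9070 = 9114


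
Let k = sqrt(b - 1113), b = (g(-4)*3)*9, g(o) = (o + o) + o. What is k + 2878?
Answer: 2878 + I*sqrt(1437) ≈ 2878.0 + 37.908*I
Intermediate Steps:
g(o) = 3*o (g(o) = 2*o + o = 3*o)
b = -324 (b = ((3*(-4))*3)*9 = -12*3*9 = -36*9 = -324)
k = I*sqrt(1437) (k = sqrt(-324 - 1113) = sqrt(-1437) = I*sqrt(1437) ≈ 37.908*I)
k + 2878 = I*sqrt(1437) + 2878 = 2878 + I*sqrt(1437)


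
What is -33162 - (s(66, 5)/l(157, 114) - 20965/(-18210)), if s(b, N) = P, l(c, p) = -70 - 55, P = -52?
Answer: -15097714009/455250 ≈ -33164.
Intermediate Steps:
l(c, p) = -125
s(b, N) = -52
-33162 - (s(66, 5)/l(157, 114) - 20965/(-18210)) = -33162 - (-52/(-125) - 20965/(-18210)) = -33162 - (-52*(-1/125) - 20965*(-1/18210)) = -33162 - (52/125 + 4193/3642) = -33162 - 1*713509/455250 = -33162 - 713509/455250 = -15097714009/455250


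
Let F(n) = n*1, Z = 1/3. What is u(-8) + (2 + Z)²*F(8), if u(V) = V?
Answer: 320/9 ≈ 35.556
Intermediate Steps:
Z = ⅓ ≈ 0.33333
F(n) = n
u(-8) + (2 + Z)²*F(8) = -8 + (2 + ⅓)²*8 = -8 + (7/3)²*8 = -8 + (49/9)*8 = -8 + 392/9 = 320/9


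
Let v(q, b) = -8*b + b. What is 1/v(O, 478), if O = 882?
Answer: -1/3346 ≈ -0.00029886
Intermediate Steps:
v(q, b) = -7*b
1/v(O, 478) = 1/(-7*478) = 1/(-3346) = -1/3346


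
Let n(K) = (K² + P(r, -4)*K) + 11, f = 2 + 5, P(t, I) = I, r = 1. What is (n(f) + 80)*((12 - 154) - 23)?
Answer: -18480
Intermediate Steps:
f = 7
n(K) = 11 + K² - 4*K (n(K) = (K² - 4*K) + 11 = 11 + K² - 4*K)
(n(f) + 80)*((12 - 154) - 23) = ((11 + 7² - 4*7) + 80)*((12 - 154) - 23) = ((11 + 49 - 28) + 80)*(-142 - 23) = (32 + 80)*(-165) = 112*(-165) = -18480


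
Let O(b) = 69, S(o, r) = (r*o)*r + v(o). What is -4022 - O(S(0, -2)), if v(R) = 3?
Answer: -4091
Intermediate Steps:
S(o, r) = 3 + o*r**2 (S(o, r) = (r*o)*r + 3 = (o*r)*r + 3 = o*r**2 + 3 = 3 + o*r**2)
-4022 - O(S(0, -2)) = -4022 - 1*69 = -4022 - 69 = -4091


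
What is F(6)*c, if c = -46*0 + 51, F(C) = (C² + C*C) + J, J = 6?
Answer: 3978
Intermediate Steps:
F(C) = 6 + 2*C² (F(C) = (C² + C*C) + 6 = (C² + C²) + 6 = 2*C² + 6 = 6 + 2*C²)
c = 51 (c = 0 + 51 = 51)
F(6)*c = (6 + 2*6²)*51 = (6 + 2*36)*51 = (6 + 72)*51 = 78*51 = 3978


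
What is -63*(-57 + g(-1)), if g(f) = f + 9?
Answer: 3087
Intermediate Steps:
g(f) = 9 + f
-63*(-57 + g(-1)) = -63*(-57 + (9 - 1)) = -63*(-57 + 8) = -63*(-49) = 3087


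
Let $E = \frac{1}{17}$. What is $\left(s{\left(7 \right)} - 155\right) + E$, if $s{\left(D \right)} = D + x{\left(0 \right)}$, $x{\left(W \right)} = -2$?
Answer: $- \frac{2549}{17} \approx -149.94$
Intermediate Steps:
$s{\left(D \right)} = -2 + D$ ($s{\left(D \right)} = D - 2 = -2 + D$)
$E = \frac{1}{17} \approx 0.058824$
$\left(s{\left(7 \right)} - 155\right) + E = \left(\left(-2 + 7\right) - 155\right) + \frac{1}{17} = \left(5 - 155\right) + \frac{1}{17} = -150 + \frac{1}{17} = - \frac{2549}{17}$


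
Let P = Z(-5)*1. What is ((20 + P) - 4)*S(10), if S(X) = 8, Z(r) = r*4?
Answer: -32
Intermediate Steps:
Z(r) = 4*r
P = -20 (P = (4*(-5))*1 = -20*1 = -20)
((20 + P) - 4)*S(10) = ((20 - 20) - 4)*8 = (0 - 4)*8 = -4*8 = -32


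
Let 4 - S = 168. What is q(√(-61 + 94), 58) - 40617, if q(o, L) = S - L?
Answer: -40839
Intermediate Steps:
S = -164 (S = 4 - 1*168 = 4 - 168 = -164)
q(o, L) = -164 - L
q(√(-61 + 94), 58) - 40617 = (-164 - 1*58) - 40617 = (-164 - 58) - 40617 = -222 - 40617 = -40839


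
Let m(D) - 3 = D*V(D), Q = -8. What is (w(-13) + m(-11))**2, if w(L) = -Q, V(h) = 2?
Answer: 121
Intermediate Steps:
w(L) = 8 (w(L) = -1*(-8) = 8)
m(D) = 3 + 2*D (m(D) = 3 + D*2 = 3 + 2*D)
(w(-13) + m(-11))**2 = (8 + (3 + 2*(-11)))**2 = (8 + (3 - 22))**2 = (8 - 19)**2 = (-11)**2 = 121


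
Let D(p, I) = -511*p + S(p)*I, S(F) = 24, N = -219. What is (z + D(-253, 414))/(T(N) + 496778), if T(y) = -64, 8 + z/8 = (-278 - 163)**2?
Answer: 1695003/496714 ≈ 3.4124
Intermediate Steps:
z = 1555784 (z = -64 + 8*(-278 - 163)**2 = -64 + 8*(-441)**2 = -64 + 8*194481 = -64 + 1555848 = 1555784)
D(p, I) = -511*p + 24*I
(z + D(-253, 414))/(T(N) + 496778) = (1555784 + (-511*(-253) + 24*414))/(-64 + 496778) = (1555784 + (129283 + 9936))/496714 = (1555784 + 139219)*(1/496714) = 1695003*(1/496714) = 1695003/496714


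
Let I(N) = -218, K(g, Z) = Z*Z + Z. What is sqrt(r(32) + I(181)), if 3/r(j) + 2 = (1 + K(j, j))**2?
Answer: I*sqrt(272116503912221)/1117247 ≈ 14.765*I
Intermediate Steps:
K(g, Z) = Z + Z**2 (K(g, Z) = Z**2 + Z = Z + Z**2)
r(j) = 3/(-2 + (1 + j*(1 + j))**2)
sqrt(r(32) + I(181)) = sqrt(3/(-2 + (1 + 32*(1 + 32))**2) - 218) = sqrt(3/(-2 + (1 + 32*33)**2) - 218) = sqrt(3/(-2 + (1 + 1056)**2) - 218) = sqrt(3/(-2 + 1057**2) - 218) = sqrt(3/(-2 + 1117249) - 218) = sqrt(3/1117247 - 218) = sqrt(-243559843/1117247) = I*sqrt(272116503912221)/1117247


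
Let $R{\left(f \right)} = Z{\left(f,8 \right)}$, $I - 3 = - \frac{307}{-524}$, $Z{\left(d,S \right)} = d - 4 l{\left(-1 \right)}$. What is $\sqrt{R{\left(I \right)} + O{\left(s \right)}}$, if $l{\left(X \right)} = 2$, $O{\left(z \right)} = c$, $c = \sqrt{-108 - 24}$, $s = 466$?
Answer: $\frac{\sqrt{-303003 + 137288 i \sqrt{33}}}{262} \approx 1.9867 + 2.8915 i$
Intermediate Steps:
$c = 2 i \sqrt{33}$ ($c = \sqrt{-132} = 2 i \sqrt{33} \approx 11.489 i$)
$O{\left(z \right)} = 2 i \sqrt{33}$
$Z{\left(d,S \right)} = -8 + d$ ($Z{\left(d,S \right)} = d - 8 = -8 + d$)
$I = \frac{1879}{524}$ ($I = 3 - \frac{307}{-524} = 3 - - \frac{307}{524} = 3 + \frac{307}{524} = \frac{1879}{524} \approx 3.5859$)
$R{\left(f \right)} = -8 + f$
$\sqrt{R{\left(I \right)} + O{\left(s \right)}} = \sqrt{\left(-8 + \frac{1879}{524}\right) + 2 i \sqrt{33}} = \sqrt{- \frac{2313}{524} + 2 i \sqrt{33}}$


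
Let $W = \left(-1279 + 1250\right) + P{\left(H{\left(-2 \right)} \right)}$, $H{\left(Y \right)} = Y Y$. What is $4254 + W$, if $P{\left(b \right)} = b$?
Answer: $4229$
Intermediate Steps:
$H{\left(Y \right)} = Y^{2}$
$W = -25$ ($W = \left(-1279 + 1250\right) + \left(-2\right)^{2} = -29 + 4 = -25$)
$4254 + W = 4254 - 25 = 4229$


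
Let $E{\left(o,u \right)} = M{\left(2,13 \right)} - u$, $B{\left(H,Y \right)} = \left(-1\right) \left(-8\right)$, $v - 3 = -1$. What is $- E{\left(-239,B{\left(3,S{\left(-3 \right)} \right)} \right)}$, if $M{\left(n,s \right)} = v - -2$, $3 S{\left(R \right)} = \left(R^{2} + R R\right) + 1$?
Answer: $4$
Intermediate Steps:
$v = 2$ ($v = 3 - 1 = 2$)
$S{\left(R \right)} = \frac{1}{3} + \frac{2 R^{2}}{3}$ ($S{\left(R \right)} = \frac{\left(R^{2} + R R\right) + 1}{3} = \frac{\left(R^{2} + R^{2}\right) + 1}{3} = \frac{2 R^{2} + 1}{3} = \frac{1 + 2 R^{2}}{3} = \frac{1}{3} + \frac{2 R^{2}}{3}$)
$M{\left(n,s \right)} = 4$ ($M{\left(n,s \right)} = 2 - -2 = 2 + 2 = 4$)
$B{\left(H,Y \right)} = 8$
$E{\left(o,u \right)} = 4 - u$
$- E{\left(-239,B{\left(3,S{\left(-3 \right)} \right)} \right)} = - (4 - 8) = \left(-1\right) \left(-4\right) = 4$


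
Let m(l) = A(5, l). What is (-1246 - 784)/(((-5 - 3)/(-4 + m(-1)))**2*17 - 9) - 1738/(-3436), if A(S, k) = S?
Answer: -2549889/1853722 ≈ -1.3756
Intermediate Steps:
m(l) = 5
(-1246 - 784)/(((-5 - 3)/(-4 + m(-1)))**2*17 - 9) - 1738/(-3436) = (-1246 - 784)/(((-5 - 3)/(-4 + 5))**2*17 - 9) - 1738/(-3436) = -2030/((-8/1)**2*17 - 9) - 1738*(-1/3436) = -2030/((-8*1)**2*17 - 9) + 869/1718 = -2030/((-8)**2*17 - 9) + 869/1718 = -2030/(64*17 - 9) + 869/1718 = -2030/(1088 - 9) + 869/1718 = -2030/1079 + 869/1718 = -2549889/1853722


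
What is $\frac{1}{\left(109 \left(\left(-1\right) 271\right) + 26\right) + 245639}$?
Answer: $\frac{1}{216126} \approx 4.6269 \cdot 10^{-6}$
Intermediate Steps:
$\frac{1}{\left(109 \left(\left(-1\right) 271\right) + 26\right) + 245639} = \frac{1}{\left(109 \left(-271\right) + 26\right) + 245639} = \frac{1}{\left(-29539 + 26\right) + 245639} = \frac{1}{-29513 + 245639} = \frac{1}{216126}$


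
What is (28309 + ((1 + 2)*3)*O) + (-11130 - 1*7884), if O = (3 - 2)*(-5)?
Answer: 9250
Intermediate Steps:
O = -5 (O = 1*(-5) = -5)
(28309 + ((1 + 2)*3)*O) + (-11130 - 1*7884) = (28309 + ((1 + 2)*3)*(-5)) + (-11130 - 1*7884) = (28309 + (3*3)*(-5)) + (-11130 - 7884) = (28309 + 9*(-5)) - 19014 = (28309 - 45) - 19014 = 28264 - 19014 = 9250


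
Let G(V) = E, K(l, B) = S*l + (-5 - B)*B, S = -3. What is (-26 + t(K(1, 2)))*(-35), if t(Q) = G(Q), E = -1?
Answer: 945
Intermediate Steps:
K(l, B) = -3*l + B*(-5 - B) (K(l, B) = -3*l + (-5 - B)*B = -3*l + B*(-5 - B))
G(V) = -1
t(Q) = -1
(-26 + t(K(1, 2)))*(-35) = (-26 - 1)*(-35) = -27*(-35) = 945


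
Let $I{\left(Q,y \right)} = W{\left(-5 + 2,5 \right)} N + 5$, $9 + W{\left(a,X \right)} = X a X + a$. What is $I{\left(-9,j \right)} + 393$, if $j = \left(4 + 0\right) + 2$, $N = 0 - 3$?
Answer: $659$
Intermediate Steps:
$W{\left(a,X \right)} = -9 + a + a X^{2}$ ($W{\left(a,X \right)} = -9 + \left(X a X + a\right) = -9 + \left(a X^{2} + a\right) = -9 + \left(a + a X^{2}\right) = -9 + a + a X^{2}$)
$N = -3$ ($N = 0 - 3 = -3$)
$j = 6$ ($j = 4 + 2 = 6$)
$I{\left(Q,y \right)} = 266$ ($I{\left(Q,y \right)} = \left(-9 + \left(-5 + 2\right) + \left(-5 + 2\right) 5^{2}\right) \left(-3\right) + 5 = \left(-9 - 3 - 75\right) \left(-3\right) + 5 = \left(-87\right) \left(-3\right) + 5 = 261 + 5 = 266$)
$I{\left(-9,j \right)} + 393 = 266 + 393 = 659$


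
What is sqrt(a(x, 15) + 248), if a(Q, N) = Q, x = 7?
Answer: sqrt(255) ≈ 15.969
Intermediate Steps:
sqrt(a(x, 15) + 248) = sqrt(7 + 248) = sqrt(255)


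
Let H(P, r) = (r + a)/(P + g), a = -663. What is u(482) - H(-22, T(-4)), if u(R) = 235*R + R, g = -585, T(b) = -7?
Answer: 69046794/607 ≈ 1.1375e+5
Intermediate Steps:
u(R) = 236*R
H(P, r) = (-663 + r)/(-585 + P) (H(P, r) = (r - 663)/(P - 585) = (-663 + r)/(-585 + P))
u(482) - H(-22, T(-4)) = 236*482 - (-663 - 7)/(-585 - 22) = 113752 - (-670)/(-607) = 113752 - (-1)*(-670)/607 = 113752 - 1*670/607 = 113752 - 670/607 = 69046794/607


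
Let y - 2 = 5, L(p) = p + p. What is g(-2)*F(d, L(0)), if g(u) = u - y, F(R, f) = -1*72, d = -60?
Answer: 648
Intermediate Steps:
L(p) = 2*p
y = 7 (y = 2 + 5 = 7)
F(R, f) = -72
g(u) = -7 + u (g(u) = u - 1*7 = u - 7 = -7 + u)
g(-2)*F(d, L(0)) = (-7 - 2)*(-72) = -9*(-72) = 648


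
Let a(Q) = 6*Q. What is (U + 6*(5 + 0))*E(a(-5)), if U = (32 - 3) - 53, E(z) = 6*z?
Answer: -1080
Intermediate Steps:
U = -24 (U = 29 - 53 = -24)
(U + 6*(5 + 0))*E(a(-5)) = (-24 + 6*(5 + 0))*(6*(6*(-5))) = (-24 + 6*5)*(6*(-30)) = (-24 + 30)*(-180) = 6*(-180) = -1080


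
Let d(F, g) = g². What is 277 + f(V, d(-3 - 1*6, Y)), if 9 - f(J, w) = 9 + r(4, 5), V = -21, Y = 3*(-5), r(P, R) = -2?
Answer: 279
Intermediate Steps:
Y = -15
f(J, w) = 2 (f(J, w) = 9 - (9 - 2) = 9 - 1*7 = 9 - 7 = 2)
277 + f(V, d(-3 - 1*6, Y)) = 277 + 2 = 279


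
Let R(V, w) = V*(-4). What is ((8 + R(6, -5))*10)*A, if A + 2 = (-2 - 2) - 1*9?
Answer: 2400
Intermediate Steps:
R(V, w) = -4*V
A = -15 (A = -2 + ((-2 - 2) - 1*9) = -2 + (-4 - 9) = -2 - 13 = -15)
((8 + R(6, -5))*10)*A = ((8 - 4*6)*10)*(-15) = ((8 - 24)*10)*(-15) = -16*10*(-15) = -160*(-15) = 2400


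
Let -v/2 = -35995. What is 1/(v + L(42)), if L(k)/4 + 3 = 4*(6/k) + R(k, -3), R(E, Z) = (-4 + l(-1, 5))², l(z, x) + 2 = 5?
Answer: 7/503890 ≈ 1.3892e-5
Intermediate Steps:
v = 71990 (v = -2*(-35995) = 71990)
l(z, x) = 3 (l(z, x) = -2 + 5 = 3)
R(E, Z) = 1 (R(E, Z) = (-4 + 3)² = (-1)² = 1)
L(k) = -8 + 96/k (L(k) = -12 + 4*(4*(6/k) + 1) = -12 + 4*(24/k + 1) = -12 + 4*(1 + 24/k) = -12 + (4 + 96/k) = -8 + 96/k)
1/(v + L(42)) = 1/(71990 + (-8 + 96/42)) = 1/(71990 + (-8 + 96*(1/42))) = 1/(71990 + (-8 + 16/7)) = 1/(71990 - 40/7) = 1/(503890/7) = 7/503890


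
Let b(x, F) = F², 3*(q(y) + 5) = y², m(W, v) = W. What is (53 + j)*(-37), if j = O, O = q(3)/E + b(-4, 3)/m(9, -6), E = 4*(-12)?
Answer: -47989/24 ≈ -1999.5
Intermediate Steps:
q(y) = -5 + y²/3
E = -48
O = 25/24 (O = (-5 + (⅓)*3²)/(-48) + 3²/9 = (-5 + (⅓)*9)*(-1/48) + 9*(⅑) = (-5 + 3)*(-1/48) + 1 = -2*(-1/48) + 1 = 1/24 + 1 = 25/24 ≈ 1.0417)
j = 25/24 ≈ 1.0417
(53 + j)*(-37) = (53 + 25/24)*(-37) = (1297/24)*(-37) = -47989/24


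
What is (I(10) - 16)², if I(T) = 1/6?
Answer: 9025/36 ≈ 250.69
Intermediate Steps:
I(T) = ⅙
(I(10) - 16)² = (⅙ - 16)² = (-95/6)² = 9025/36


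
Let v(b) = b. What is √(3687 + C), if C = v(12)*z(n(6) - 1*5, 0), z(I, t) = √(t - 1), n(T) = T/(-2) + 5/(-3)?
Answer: √(3687 + 12*I) ≈ 60.721 + 0.09881*I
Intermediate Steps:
n(T) = -5/3 - T/2 (n(T) = T*(-½) + 5*(-⅓) = -T/2 - 5/3 = -5/3 - T/2)
z(I, t) = √(-1 + t)
C = 12*I (C = 12*√(-1 + 0) = 12*√(-1) = 12*I ≈ 12.0*I)
√(3687 + C) = √(3687 + 12*I)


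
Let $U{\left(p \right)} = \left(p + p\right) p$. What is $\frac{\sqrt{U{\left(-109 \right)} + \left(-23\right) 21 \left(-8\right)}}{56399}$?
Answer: $\frac{\sqrt{27626}}{56399} \approx 0.0029471$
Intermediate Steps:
$U{\left(p \right)} = 2 p^{2}$ ($U{\left(p \right)} = 2 p p = 2 p^{2}$)
$\frac{\sqrt{U{\left(-109 \right)} + \left(-23\right) 21 \left(-8\right)}}{56399} = \frac{\sqrt{2 \left(-109\right)^{2} + \left(-23\right) 21 \left(-8\right)}}{56399} = \sqrt{2 \cdot 11881 - -3864} \cdot \frac{1}{56399} = \sqrt{23762 + 3864} \cdot \frac{1}{56399} = \sqrt{27626} \cdot \frac{1}{56399} = \frac{\sqrt{27626}}{56399}$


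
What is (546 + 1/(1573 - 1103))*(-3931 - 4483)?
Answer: -1079604547/235 ≈ -4.5941e+6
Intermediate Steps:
(546 + 1/(1573 - 1103))*(-3931 - 4483) = (546 + 1/470)*(-8414) = (256621/470)*(-8414) = -1079604547/235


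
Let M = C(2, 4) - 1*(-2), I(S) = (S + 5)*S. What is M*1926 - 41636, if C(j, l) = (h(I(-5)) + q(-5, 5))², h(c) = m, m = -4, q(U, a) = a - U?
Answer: 31552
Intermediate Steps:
I(S) = S*(5 + S) (I(S) = (5 + S)*S = S*(5 + S))
h(c) = -4
C(j, l) = 36 (C(j, l) = (-4 + (5 - 1*(-5)))² = (-4 + (5 + 5))² = (-4 + 10)² = 6² = 36)
M = 38 (M = 36 - 1*(-2) = 36 + 2 = 38)
M*1926 - 41636 = 38*1926 - 41636 = 73188 - 41636 = 31552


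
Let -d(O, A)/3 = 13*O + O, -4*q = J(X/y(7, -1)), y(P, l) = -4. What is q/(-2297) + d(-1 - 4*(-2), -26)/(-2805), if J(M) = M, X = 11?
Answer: 3591411/34363120 ≈ 0.10451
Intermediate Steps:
q = 11/16 (q = -11/(4*(-4)) = -11*(-1)/(4*4) = -¼*(-11/4) = 11/16 ≈ 0.68750)
d(O, A) = -42*O (d(O, A) = -3*(13*O + O) = -42*O)
q/(-2297) + d(-1 - 4*(-2), -26)/(-2805) = (11/16)/(-2297) - 42*(-1 - 4*(-2))/(-2805) = (11/16)*(-1/2297) - 42*(-1 + 8)*(-1/2805) = -11/36752 - 42*7*(-1/2805) = -11/36752 - 294*(-1/2805) = -11/36752 + 98/935 = 3591411/34363120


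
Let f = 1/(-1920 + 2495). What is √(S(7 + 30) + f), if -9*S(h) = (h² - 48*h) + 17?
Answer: √5157957/345 ≈ 6.5829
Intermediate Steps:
S(h) = -17/9 - h²/9 + 16*h/3 (S(h) = -((h² - 48*h) + 17)/9 = -(17 + h² - 48*h)/9 = -17/9 - h²/9 + 16*h/3)
f = 1/575 ≈ 0.0017391
√(S(7 + 30) + f) = √((-17/9 - (7 + 30)²/9 + 16*(7 + 30)/3) + 1/575) = √((-17/9 - ⅑*37² + (16/3)*37) + 1/575) = √((-17/9 - ⅑*1369 + 592/3) + 1/575) = √((-17/9 - 1369/9 + 592/3) + 1/575) = √(130/3 + 1/575) = √(74753/1725) = √5157957/345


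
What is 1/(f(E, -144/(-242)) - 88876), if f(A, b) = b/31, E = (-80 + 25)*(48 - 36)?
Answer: -3751/333373804 ≈ -1.1252e-5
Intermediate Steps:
E = -660 (E = -55*12 = -660)
f(A, b) = b/31 (f(A, b) = b*(1/31) = b/31)
1/(f(E, -144/(-242)) - 88876) = 1/((-144/(-242))/31 - 88876) = 1/((-144*(-1/242))/31 - 88876) = 1/((1/31)*(72/121) - 88876) = 1/(72/3751 - 88876) = 1/(-333373804/3751) = -3751/333373804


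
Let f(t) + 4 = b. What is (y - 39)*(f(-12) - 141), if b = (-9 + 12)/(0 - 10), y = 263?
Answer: -162736/5 ≈ -32547.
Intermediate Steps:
b = -3/10 (b = 3/(-10) = 3*(-⅒) = -3/10 ≈ -0.30000)
f(t) = -43/10 (f(t) = -4 - 3/10 = -43/10)
(y - 39)*(f(-12) - 141) = (263 - 39)*(-43/10 - 141) = 224*(-1453/10) = -162736/5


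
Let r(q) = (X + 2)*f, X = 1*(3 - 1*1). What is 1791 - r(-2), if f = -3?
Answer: 1803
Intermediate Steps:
X = 2 (X = 1*(3 - 1) = 1*2 = 2)
r(q) = -12 (r(q) = (2 + 2)*(-3) = 4*(-3) = -12)
1791 - r(-2) = 1791 - 1*(-12) = 1791 + 12 = 1803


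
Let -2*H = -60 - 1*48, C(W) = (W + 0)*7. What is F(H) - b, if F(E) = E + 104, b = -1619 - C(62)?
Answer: 2211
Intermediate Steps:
C(W) = 7*W (C(W) = W*7 = 7*W)
H = 54 (H = -(-60 - 1*48)/2 = -(-60 - 48)/2 = -½*(-108) = 54)
b = -2053 (b = -1619 - 7*62 = -1619 - 1*434 = -1619 - 434 = -2053)
F(E) = 104 + E
F(H) - b = (104 + 54) - 1*(-2053) = 158 + 2053 = 2211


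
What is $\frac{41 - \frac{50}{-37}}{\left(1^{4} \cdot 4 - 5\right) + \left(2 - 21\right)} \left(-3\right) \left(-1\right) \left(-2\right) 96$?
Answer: $\frac{225648}{185} \approx 1219.7$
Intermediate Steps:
$\frac{41 - \frac{50}{-37}}{\left(1^{4} \cdot 4 - 5\right) + \left(2 - 21\right)} \left(-3\right) \left(-1\right) \left(-2\right) 96 = \frac{41 - - \frac{50}{37}}{\left(1 \cdot 4 - 5\right) - 19} \cdot 3 \left(-2\right) 96 = \frac{41 + \frac{50}{37}}{\left(4 - 5\right) - 19} \left(-6\right) 96 = \frac{1567}{37 \left(-1 - 19\right)} \left(-6\right) 96 = \frac{1567}{37 \left(-20\right)} \left(-6\right) 96 = \frac{1567}{37} \left(- \frac{1}{20}\right) \left(-6\right) 96 = \left(- \frac{1567}{740}\right) \left(-6\right) 96 = \frac{4701}{370} \cdot 96 = \frac{225648}{185}$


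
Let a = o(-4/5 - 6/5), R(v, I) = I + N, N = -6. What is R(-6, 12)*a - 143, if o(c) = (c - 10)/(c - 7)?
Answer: -135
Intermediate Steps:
R(v, I) = -6 + I (R(v, I) = I - 6 = -6 + I)
o(c) = (-10 + c)/(-7 + c)
a = 4/3 (a = (-10 + (-4/5 - 6/5))/(-7 + (-4/5 - 6/5)) = (-10 - 2)/(-7 - 2) = -12/(-9) = -1/9*(-12) = 4/3 ≈ 1.3333)
R(-6, 12)*a - 143 = (-6 + 12)*(4/3) - 143 = 6*(4/3) - 143 = 8 - 143 = -135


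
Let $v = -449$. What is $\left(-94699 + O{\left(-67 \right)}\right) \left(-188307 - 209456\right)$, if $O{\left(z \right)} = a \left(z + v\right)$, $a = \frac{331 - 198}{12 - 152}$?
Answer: $\frac{187363874572}{5} \approx 3.7473 \cdot 10^{10}$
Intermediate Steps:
$a = - \frac{19}{20}$ ($a = \frac{133}{-140} = 133 \left(- \frac{1}{140}\right) = - \frac{19}{20} \approx -0.95$)
$O{\left(z \right)} = \frac{8531}{20} - \frac{19 z}{20}$ ($O{\left(z \right)} = - \frac{19 \left(z - 449\right)}{20} = - \frac{19 \left(-449 + z\right)}{20} = \frac{8531}{20} - \frac{19 z}{20}$)
$\left(-94699 + O{\left(-67 \right)}\right) \left(-188307 - 209456\right) = \left(-94699 + \left(\frac{8531}{20} - - \frac{1273}{20}\right)\right) \left(-188307 - 209456\right) = \left(-94699 + \left(\frac{8531}{20} + \frac{1273}{20}\right)\right) \left(-397763\right) = \left(-94699 + \frac{2451}{5}\right) \left(-397763\right) = \left(- \frac{471044}{5}\right) \left(-397763\right) = \frac{187363874572}{5}$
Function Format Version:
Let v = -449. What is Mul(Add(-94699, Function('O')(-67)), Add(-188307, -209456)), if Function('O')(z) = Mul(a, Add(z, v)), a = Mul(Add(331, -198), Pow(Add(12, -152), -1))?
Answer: Rational(187363874572, 5) ≈ 3.7473e+10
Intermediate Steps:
a = Rational(-19, 20) (a = Mul(133, Pow(-140, -1)) = Mul(133, Rational(-1, 140)) = Rational(-19, 20) ≈ -0.95000)
Function('O')(z) = Add(Rational(8531, 20), Mul(Rational(-19, 20), z)) (Function('O')(z) = Mul(Rational(-19, 20), Add(z, -449)) = Mul(Rational(-19, 20), Add(-449, z)) = Add(Rational(8531, 20), Mul(Rational(-19, 20), z)))
Mul(Add(-94699, Function('O')(-67)), Add(-188307, -209456)) = Mul(Add(-94699, Add(Rational(8531, 20), Mul(Rational(-19, 20), -67))), Add(-188307, -209456)) = Mul(Add(-94699, Add(Rational(8531, 20), Rational(1273, 20))), -397763) = Mul(Add(-94699, Rational(2451, 5)), -397763) = Mul(Rational(-471044, 5), -397763) = Rational(187363874572, 5)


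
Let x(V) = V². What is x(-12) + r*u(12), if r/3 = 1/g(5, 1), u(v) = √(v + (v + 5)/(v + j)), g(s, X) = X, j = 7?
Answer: 144 + 21*√95/19 ≈ 154.77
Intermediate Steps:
u(v) = √(v + (5 + v)/(7 + v)) (u(v) = √(v + (v + 5)/(v + 7)) = √(v + (5 + v)/(7 + v)))
r = 3 (r = 3/1 = 3*1 = 3)
x(-12) + r*u(12) = (-12)² + 3*√((5 + 12 + 12*(7 + 12))/(7 + 12)) = 144 + 3*√((5 + 12 + 12*19)/19) = 144 + 3*√((5 + 12 + 228)/19) = 144 + 3*√((1/19)*245) = 144 + 3*√(245/19) = 144 + 3*(7*√95/19) = 144 + 21*√95/19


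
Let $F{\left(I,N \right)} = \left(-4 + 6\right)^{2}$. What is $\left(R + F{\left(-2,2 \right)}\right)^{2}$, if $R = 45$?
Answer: $2401$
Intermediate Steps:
$F{\left(I,N \right)} = 4$ ($F{\left(I,N \right)} = 2^{2} = 4$)
$\left(R + F{\left(-2,2 \right)}\right)^{2} = \left(45 + 4\right)^{2} = 49^{2} = 2401$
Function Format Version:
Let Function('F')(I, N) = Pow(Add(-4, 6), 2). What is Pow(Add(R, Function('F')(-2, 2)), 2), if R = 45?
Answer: 2401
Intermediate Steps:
Function('F')(I, N) = 4 (Function('F')(I, N) = Pow(2, 2) = 4)
Pow(Add(R, Function('F')(-2, 2)), 2) = Pow(Add(45, 4), 2) = Pow(49, 2) = 2401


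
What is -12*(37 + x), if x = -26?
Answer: -132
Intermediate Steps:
-12*(37 + x) = -12*(37 - 26) = -12*11 = -132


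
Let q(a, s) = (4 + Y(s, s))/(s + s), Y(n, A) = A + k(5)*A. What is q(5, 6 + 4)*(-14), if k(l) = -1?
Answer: -14/5 ≈ -2.8000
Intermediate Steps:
Y(n, A) = 0 (Y(n, A) = A - A = 0)
q(a, s) = 2/s (q(a, s) = (4 + 0)/(s + s) = 4/((2*s)) = 4*(1/(2*s)) = 2/s)
q(5, 6 + 4)*(-14) = (2/(6 + 4))*(-14) = (2/10)*(-14) = (2*(1/10))*(-14) = (1/5)*(-14) = -14/5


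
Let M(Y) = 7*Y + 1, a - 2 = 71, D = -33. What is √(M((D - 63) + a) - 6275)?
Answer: 3*I*√715 ≈ 80.219*I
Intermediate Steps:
a = 73 (a = 2 + 71 = 73)
M(Y) = 1 + 7*Y
√(M((D - 63) + a) - 6275) = √((1 + 7*((-33 - 63) + 73)) - 6275) = √((1 + 7*(-96 + 73)) - 6275) = √((1 + 7*(-23)) - 6275) = √((1 - 161) - 6275) = √(-160 - 6275) = √(-6435) = 3*I*√715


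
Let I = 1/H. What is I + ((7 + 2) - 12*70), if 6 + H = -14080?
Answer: -11705467/14086 ≈ -831.00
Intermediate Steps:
H = -14086 (H = -6 - 14080 = -14086)
I = -1/14086 (I = 1/(-14086) = -1/14086 ≈ -7.0993e-5)
I + ((7 + 2) - 12*70) = -1/14086 + ((7 + 2) - 12*70) = -1/14086 + (9 - 840) = -1/14086 - 831 = -11705467/14086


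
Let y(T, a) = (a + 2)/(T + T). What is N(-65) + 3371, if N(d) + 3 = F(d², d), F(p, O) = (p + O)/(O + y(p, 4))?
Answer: 453675448/137311 ≈ 3304.0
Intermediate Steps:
y(T, a) = (2 + a)/(2*T) (y(T, a) = (2 + a)/((2*T)) = (2 + a)*(1/(2*T)) = (2 + a)/(2*T))
F(p, O) = (O + p)/(O + 3/p) (F(p, O) = (p + O)/(O + (2 + 4)/(2*p)) = (O + p)/(O + (½)*6/p) = (O + p)/(O + 3/p))
N(d) = -3 + d²*(d + d²)/(3 + d³) (N(d) = -3 + d²*(d + d²)/(3 + d*d²) = -3 + d²*(d + d²)/(3 + d³))
N(-65) + 3371 = (-9 + (-65)⁴ - 2*(-65)³)/(3 + (-65)³) + 3371 = (-9 + 17850625 - 2*(-274625))/(3 - 274625) + 3371 = (-9 + 17850625 + 549250)/(-274622) + 3371 = -1/274622*18399866 + 3371 = -9199933/137311 + 3371 = 453675448/137311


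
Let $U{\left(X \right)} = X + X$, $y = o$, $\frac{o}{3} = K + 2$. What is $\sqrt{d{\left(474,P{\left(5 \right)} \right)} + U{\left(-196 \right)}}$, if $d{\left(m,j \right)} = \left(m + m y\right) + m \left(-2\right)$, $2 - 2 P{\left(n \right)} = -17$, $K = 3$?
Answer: $2 \sqrt{1561} \approx 79.019$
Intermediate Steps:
$P{\left(n \right)} = \frac{19}{2}$ ($P{\left(n \right)} = 1 - - \frac{17}{2} = 1 + \frac{17}{2} = \frac{19}{2}$)
$o = 15$ ($o = 3 \left(3 + 2\right) = 3 \cdot 5 = 15$)
$y = 15$
$U{\left(X \right)} = 2 X$
$d{\left(m,j \right)} = 14 m$ ($d{\left(m,j \right)} = \left(m + m 15\right) + m \left(-2\right) = \left(m + 15 m\right) - 2 m = 16 m - 2 m = 14 m$)
$\sqrt{d{\left(474,P{\left(5 \right)} \right)} + U{\left(-196 \right)}} = \sqrt{14 \cdot 474 + 2 \left(-196\right)} = \sqrt{6636 - 392} = \sqrt{6244} = 2 \sqrt{1561}$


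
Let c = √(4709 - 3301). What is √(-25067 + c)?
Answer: √(-25067 + 8*√22) ≈ 158.21*I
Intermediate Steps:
c = 8*√22 (c = √1408 = 8*√22 ≈ 37.523)
√(-25067 + c) = √(-25067 + 8*√22)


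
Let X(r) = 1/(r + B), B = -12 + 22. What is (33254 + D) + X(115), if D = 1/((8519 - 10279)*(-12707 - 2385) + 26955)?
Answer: 884186661962/26588875 ≈ 33254.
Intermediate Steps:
B = 10
X(r) = 1/(10 + r) (X(r) = 1/(r + 10) = 1/(10 + r))
D = 1/26588875 (D = 1/(-1760*(-15092) + 26955) = 1/(26561920 + 26955) = 1/26588875 ≈ 3.7610e-8)
(33254 + D) + X(115) = (33254 + 1/26588875) + 1/(10 + 115) = 884186449251/26588875 + 1/125 = 884186661962/26588875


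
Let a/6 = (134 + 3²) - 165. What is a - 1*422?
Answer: -554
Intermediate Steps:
a = -132 (a = 6*((134 + 3²) - 165) = 6*((134 + 9) - 165) = 6*(143 - 165) = 6*(-22) = -132)
a - 1*422 = -132 - 1*422 = -132 - 422 = -554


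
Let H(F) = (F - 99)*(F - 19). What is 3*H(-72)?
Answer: 46683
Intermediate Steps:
H(F) = (-99 + F)*(-19 + F)
3*H(-72) = 3*(1881 + (-72)**2 - 118*(-72)) = 3*(1881 + 5184 + 8496) = 3*15561 = 46683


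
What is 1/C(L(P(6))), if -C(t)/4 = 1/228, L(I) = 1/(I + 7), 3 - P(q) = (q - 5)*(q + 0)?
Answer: -57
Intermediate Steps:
P(q) = 3 - q*(-5 + q) (P(q) = 3 - (q - 5)*(q + 0) = 3 - (-5 + q)*q = 3 - q*(-5 + q))
L(I) = 1/(7 + I)
C(t) = -1/57 (C(t) = -4/228 = -4*1/228 = -1/57)
1/C(L(P(6))) = 1/(-1/57) = -57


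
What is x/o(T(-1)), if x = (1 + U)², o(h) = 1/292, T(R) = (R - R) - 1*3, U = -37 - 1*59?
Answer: 2635300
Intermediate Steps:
U = -96 (U = -37 - 59 = -96)
T(R) = -3 (T(R) = 0 - 3 = -3)
o(h) = 1/292
x = 9025 (x = (1 - 96)² = (-95)² = 9025)
x/o(T(-1)) = 9025/(1/292) = 9025*292 = 2635300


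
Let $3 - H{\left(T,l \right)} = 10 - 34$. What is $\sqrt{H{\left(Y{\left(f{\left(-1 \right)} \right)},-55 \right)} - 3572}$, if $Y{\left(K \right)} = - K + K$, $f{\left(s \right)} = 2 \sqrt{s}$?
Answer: $i \sqrt{3545} \approx 59.54 i$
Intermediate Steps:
$Y{\left(K \right)} = 0$
$H{\left(T,l \right)} = 27$ ($H{\left(T,l \right)} = 3 - \left(10 - 34\right) = 3 - -24 = 3 + 24 = 27$)
$\sqrt{H{\left(Y{\left(f{\left(-1 \right)} \right)},-55 \right)} - 3572} = \sqrt{27 - 3572} = \sqrt{-3545} = i \sqrt{3545}$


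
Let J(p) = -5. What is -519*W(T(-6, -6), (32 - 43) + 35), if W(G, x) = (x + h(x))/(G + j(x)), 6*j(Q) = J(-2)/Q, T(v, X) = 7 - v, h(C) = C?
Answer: -3587328/1867 ≈ -1921.4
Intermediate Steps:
j(Q) = -5/(6*Q) (j(Q) = (-5/Q)/6 = -5/(6*Q))
W(G, x) = 2*x/(G - 5/(6*x)) (W(G, x) = (x + x)/(G - 5/(6*x)) = (2*x)/(G - 5/(6*x)) = 2*x/(G - 5/(6*x)))
-519*W(T(-6, -6), (32 - 43) + 35) = -6228*((32 - 43) + 35)²/(-5 + 6*(7 - 1*(-6))*((32 - 43) + 35)) = -6228*(-11 + 35)²/(-5 + 6*(7 + 6)*(-11 + 35)) = -6228*24²/(-5 + 6*13*24) = -6228*576/(-5 + 1872) = -6228*576/1867 = -519*6912/1867 = -3587328/1867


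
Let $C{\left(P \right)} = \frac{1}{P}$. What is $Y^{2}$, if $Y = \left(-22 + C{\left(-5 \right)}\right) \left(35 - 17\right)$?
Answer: $\frac{3992004}{25} \approx 1.5968 \cdot 10^{5}$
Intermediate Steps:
$Y = - \frac{1998}{5}$ ($Y = \left(-22 + \frac{1}{-5}\right) \left(35 - 17\right) = \left(-22 - \frac{1}{5}\right) 18 = \left(- \frac{111}{5}\right) 18 = - \frac{1998}{5} \approx -399.6$)
$Y^{2} = \left(- \frac{1998}{5}\right)^{2} = \frac{3992004}{25}$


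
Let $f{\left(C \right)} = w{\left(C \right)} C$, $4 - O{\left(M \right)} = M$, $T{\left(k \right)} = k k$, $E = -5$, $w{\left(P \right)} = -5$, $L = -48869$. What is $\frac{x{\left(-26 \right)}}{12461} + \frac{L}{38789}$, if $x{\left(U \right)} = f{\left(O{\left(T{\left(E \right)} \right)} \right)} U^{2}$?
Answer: $\frac{2144286611}{483349729} \approx 4.4363$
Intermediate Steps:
$T{\left(k \right)} = k^{2}$
$O{\left(M \right)} = 4 - M$
$f{\left(C \right)} = - 5 C$
$x{\left(U \right)} = 105 U^{2}$ ($x{\left(U \right)} = - 5 \left(4 - \left(-5\right)^{2}\right) U^{2} = - 5 \left(4 - 25\right) U^{2} = \left(-5\right) \left(-21\right) U^{2} = 105 U^{2}$)
$\frac{x{\left(-26 \right)}}{12461} + \frac{L}{38789} = \frac{105 \left(-26\right)^{2}}{12461} - \frac{48869}{38789} = 105 \cdot 676 \cdot \frac{1}{12461} - \frac{48869}{38789} = 70980 \cdot \frac{1}{12461} - \frac{48869}{38789} = \frac{70980}{12461} - \frac{48869}{38789} = \frac{2144286611}{483349729}$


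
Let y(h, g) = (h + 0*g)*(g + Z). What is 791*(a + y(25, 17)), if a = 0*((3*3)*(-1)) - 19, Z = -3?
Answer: 261821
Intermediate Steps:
y(h, g) = h*(-3 + g) (y(h, g) = (h + 0*g)*(g - 3) = (h + 0)*(-3 + g) = h*(-3 + g))
a = -19 (a = 0*(9*(-1)) - 19 = 0*(-9) - 19 = 0 - 19 = -19)
791*(a + y(25, 17)) = 791*(-19 + 25*(-3 + 17)) = 791*(-19 + 25*14) = 791*(-19 + 350) = 791*331 = 261821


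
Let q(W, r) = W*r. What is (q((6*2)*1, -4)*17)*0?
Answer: 0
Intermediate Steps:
(q((6*2)*1, -4)*17)*0 = ((((6*2)*1)*(-4))*17)*0 = (((12*1)*(-4))*17)*0 = ((12*(-4))*17)*0 = -48*17*0 = -816*0 = 0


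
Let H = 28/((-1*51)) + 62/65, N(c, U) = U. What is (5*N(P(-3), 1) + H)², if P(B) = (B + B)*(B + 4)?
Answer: 321018889/10989225 ≈ 29.212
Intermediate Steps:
P(B) = 2*B*(4 + B) (P(B) = (2*B)*(4 + B) = 2*B*(4 + B))
H = 1342/3315 (H = 28/(-51) + 62*(1/65) = 28*(-1/51) + 62/65 = -28/51 + 62/65 = 1342/3315 ≈ 0.40483)
(5*N(P(-3), 1) + H)² = (5*1 + 1342/3315)² = (5 + 1342/3315)² = (17917/3315)² = 321018889/10989225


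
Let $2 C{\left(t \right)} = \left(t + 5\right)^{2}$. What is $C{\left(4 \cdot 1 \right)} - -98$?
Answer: $\frac{277}{2} \approx 138.5$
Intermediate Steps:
$C{\left(t \right)} = \frac{\left(5 + t\right)^{2}}{2}$ ($C{\left(t \right)} = \frac{\left(t + 5\right)^{2}}{2} = \frac{\left(5 + t\right)^{2}}{2}$)
$C{\left(4 \cdot 1 \right)} - -98 = \frac{\left(5 + 4 \cdot 1\right)^{2}}{2} - -98 = \frac{\left(5 + 4\right)^{2}}{2} + 98 = \frac{9^{2}}{2} + 98 = \frac{1}{2} \cdot 81 + 98 = \frac{81}{2} + 98 = \frac{277}{2}$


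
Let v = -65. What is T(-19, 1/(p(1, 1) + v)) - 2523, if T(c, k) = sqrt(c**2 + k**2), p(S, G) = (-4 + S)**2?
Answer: -2523 + sqrt(1132097)/56 ≈ -2504.0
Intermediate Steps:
T(-19, 1/(p(1, 1) + v)) - 2523 = sqrt((-19)**2 + (1/((-4 + 1)**2 - 65))**2) - 2523 = sqrt(361 + (1/((-3)**2 - 65))**2) - 2523 = sqrt(361 + (1/(9 - 65))**2) - 2523 = sqrt(361 + (1/(-56))**2) - 2523 = sqrt(361 + (-1/56)**2) - 2523 = sqrt(361 + 1/3136) - 2523 = sqrt(1132097/3136) - 2523 = sqrt(1132097)/56 - 2523 = -2523 + sqrt(1132097)/56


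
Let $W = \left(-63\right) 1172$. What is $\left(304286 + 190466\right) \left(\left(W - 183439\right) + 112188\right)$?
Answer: $-71782083424$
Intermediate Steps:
$W = -73836$
$\left(304286 + 190466\right) \left(\left(W - 183439\right) + 112188\right) = \left(304286 + 190466\right) \left(\left(-73836 - 183439\right) + 112188\right) = 494752 \left(-257275 + 112188\right) = 494752 \left(-145087\right) = -71782083424$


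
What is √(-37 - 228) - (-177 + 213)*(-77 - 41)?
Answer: 4248 + I*√265 ≈ 4248.0 + 16.279*I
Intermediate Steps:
√(-37 - 228) - (-177 + 213)*(-77 - 41) = √(-265) - 36*(-118) = I*√265 - 1*(-4248) = I*√265 + 4248 = 4248 + I*√265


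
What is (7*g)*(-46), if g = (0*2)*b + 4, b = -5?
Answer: -1288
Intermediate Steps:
g = 4 (g = (0*2)*(-5) + 4 = 0*(-5) + 4 = 0 + 4 = 4)
(7*g)*(-46) = (7*4)*(-46) = 28*(-46) = -1288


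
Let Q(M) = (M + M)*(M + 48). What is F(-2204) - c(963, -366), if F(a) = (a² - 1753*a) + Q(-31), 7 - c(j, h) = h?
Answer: 8719801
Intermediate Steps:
c(j, h) = 7 - h
Q(M) = 2*M*(48 + M) (Q(M) = (2*M)*(48 + M) = 2*M*(48 + M))
F(a) = -1054 + a² - 1753*a (F(a) = (a² - 1753*a) + 2*(-31)*(48 - 31) = (a² - 1753*a) + 2*(-31)*17 = (a² - 1753*a) - 1054 = -1054 + a² - 1753*a)
F(-2204) - c(963, -366) = (-1054 + (-2204)² - 1753*(-2204)) - (7 - 1*(-366)) = (-1054 + 4857616 + 3863612) - (7 + 366) = 8720174 - 1*373 = 8720174 - 373 = 8719801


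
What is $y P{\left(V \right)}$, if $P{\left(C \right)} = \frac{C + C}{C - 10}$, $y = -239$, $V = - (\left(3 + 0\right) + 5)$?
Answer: $- \frac{1912}{9} \approx -212.44$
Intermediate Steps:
$V = -8$ ($V = - (3 + 5) = \left(-1\right) 8 = -8$)
$P{\left(C \right)} = \frac{2 C}{-10 + C}$
$y P{\left(V \right)} = - 239 \cdot 2 \left(-8\right) \frac{1}{-10 - 8} = - 239 \cdot 2 \left(-8\right) \frac{1}{-18} = - 239 \cdot 2 \left(-8\right) \left(- \frac{1}{18}\right) = \left(-239\right) \frac{8}{9} = - \frac{1912}{9}$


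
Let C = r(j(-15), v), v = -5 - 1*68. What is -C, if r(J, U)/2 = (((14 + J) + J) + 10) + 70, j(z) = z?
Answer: -128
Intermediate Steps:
v = -73 (v = -5 - 68 = -73)
r(J, U) = 188 + 4*J (r(J, U) = 2*((((14 + J) + J) + 10) + 70) = 2*(((14 + 2*J) + 10) + 70) = 2*((24 + 2*J) + 70) = 2*(94 + 2*J) = 188 + 4*J)
C = 128 (C = 188 + 4*(-15) = 188 - 60 = 128)
-C = -1*128 = -128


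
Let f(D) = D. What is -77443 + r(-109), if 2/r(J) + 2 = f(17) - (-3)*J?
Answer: -12081109/156 ≈ -77443.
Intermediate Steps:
r(J) = 2/(15 + 3*J) (r(J) = 2/(-2 + (17 - (-3)*J)) = 2/(-2 + (17 + 3*J)) = 2/(15 + 3*J))
-77443 + r(-109) = -77443 + 2/(3*(5 - 109)) = -77443 + (2/3)/(-104) = -77443 + (2/3)*(-1/104) = -77443 - 1/156 = -12081109/156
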